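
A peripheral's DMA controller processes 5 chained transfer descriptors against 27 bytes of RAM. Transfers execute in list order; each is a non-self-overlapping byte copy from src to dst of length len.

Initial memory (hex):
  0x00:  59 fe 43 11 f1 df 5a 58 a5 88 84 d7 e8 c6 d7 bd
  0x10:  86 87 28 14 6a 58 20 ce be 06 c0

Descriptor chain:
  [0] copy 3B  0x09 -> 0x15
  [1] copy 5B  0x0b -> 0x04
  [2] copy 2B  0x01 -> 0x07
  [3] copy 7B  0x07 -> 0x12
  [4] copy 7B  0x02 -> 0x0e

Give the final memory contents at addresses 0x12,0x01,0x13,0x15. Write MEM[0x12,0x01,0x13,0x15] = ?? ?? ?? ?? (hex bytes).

#0 dst[0x15+3] := {0x88,0x84,0xd7}
#1 dst[0x04+5] := {0xd7,0xe8,0xc6,0xd7,0xbd}
#2 dst[0x07+2] := {0xfe,0x43}
#3 dst[0x12+7] := {0xfe,0x43,0x88,0x84,0xd7,0xe8,0xc6}
#4 dst[0x0e+7] := {0x43,0x11,0xd7,0xe8,0xc6,0xfe,0x43}
query mem[0x12]=0xc6, mem[0x01]=0xfe, mem[0x13]=0xfe, mem[0x15]=0x84

MEM[0x12,0x01,0x13,0x15] = c6 fe fe 84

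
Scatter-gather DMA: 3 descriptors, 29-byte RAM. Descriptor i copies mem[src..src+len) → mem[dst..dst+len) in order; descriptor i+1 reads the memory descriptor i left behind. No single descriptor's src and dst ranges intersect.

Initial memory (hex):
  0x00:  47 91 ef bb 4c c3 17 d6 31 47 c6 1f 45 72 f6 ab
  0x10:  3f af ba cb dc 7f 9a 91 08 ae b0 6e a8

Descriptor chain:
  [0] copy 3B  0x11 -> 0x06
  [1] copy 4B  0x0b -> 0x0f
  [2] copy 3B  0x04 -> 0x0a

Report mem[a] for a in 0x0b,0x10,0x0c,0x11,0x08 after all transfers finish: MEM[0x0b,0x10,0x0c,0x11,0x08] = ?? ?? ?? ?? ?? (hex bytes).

MEM[0x0b,0x10,0x0c,0x11,0x08] = c3 45 af 72 cb

[0] 0x11->0x06 len=3 : af ba cb
[1] 0x0b->0x0f len=4 : 1f 45 72 f6
[2] 0x04->0x0a len=3 : 4c c3 af
query mem[0x0b]=0xc3, mem[0x10]=0x45, mem[0x0c]=0xaf, mem[0x11]=0x72, mem[0x08]=0xcb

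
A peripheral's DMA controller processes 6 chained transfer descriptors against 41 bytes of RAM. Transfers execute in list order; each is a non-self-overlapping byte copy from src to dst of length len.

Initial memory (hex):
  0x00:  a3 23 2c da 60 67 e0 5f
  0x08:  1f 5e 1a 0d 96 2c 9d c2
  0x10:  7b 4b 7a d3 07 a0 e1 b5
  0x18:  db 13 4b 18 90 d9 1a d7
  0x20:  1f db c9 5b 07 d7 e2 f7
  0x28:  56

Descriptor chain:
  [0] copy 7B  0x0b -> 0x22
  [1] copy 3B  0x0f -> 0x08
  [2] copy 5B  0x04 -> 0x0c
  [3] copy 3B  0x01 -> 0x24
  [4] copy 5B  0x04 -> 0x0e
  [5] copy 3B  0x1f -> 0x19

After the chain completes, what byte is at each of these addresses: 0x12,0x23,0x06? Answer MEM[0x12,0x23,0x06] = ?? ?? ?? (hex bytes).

MEM[0x12,0x23,0x06] = c2 96 e0

D0: mem[0x22..0x28] <- [0d 96 2c 9d c2 7b 4b]
D1: mem[0x08..0x0a] <- [c2 7b 4b]
D2: mem[0x0c..0x10] <- [60 67 e0 5f c2]
D3: mem[0x24..0x26] <- [23 2c da]
D4: mem[0x0e..0x12] <- [60 67 e0 5f c2]
D5: mem[0x19..0x1b] <- [d7 1f db]
query mem[0x12]=0xc2, mem[0x23]=0x96, mem[0x06]=0xe0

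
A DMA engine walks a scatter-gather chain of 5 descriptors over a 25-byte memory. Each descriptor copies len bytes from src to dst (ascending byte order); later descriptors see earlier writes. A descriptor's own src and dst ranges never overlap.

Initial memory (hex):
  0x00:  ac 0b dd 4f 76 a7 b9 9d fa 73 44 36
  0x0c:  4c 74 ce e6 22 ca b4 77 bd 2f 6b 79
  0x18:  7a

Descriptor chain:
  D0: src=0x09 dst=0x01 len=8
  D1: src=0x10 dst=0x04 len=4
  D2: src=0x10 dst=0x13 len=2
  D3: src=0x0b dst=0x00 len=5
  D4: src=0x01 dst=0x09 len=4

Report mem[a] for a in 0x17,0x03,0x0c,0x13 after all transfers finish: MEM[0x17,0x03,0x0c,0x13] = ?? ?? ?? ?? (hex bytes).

  after D0: wrote 8B at 0x01 = 7344364c74cee622
  after D1: wrote 4B at 0x04 = 22cab477
  after D2: wrote 2B at 0x13 = 22ca
  after D3: wrote 5B at 0x00 = 364c74cee6
  after D4: wrote 4B at 0x09 = 4c74cee6
query mem[0x17]=0x79, mem[0x03]=0xce, mem[0x0c]=0xe6, mem[0x13]=0x22

MEM[0x17,0x03,0x0c,0x13] = 79 ce e6 22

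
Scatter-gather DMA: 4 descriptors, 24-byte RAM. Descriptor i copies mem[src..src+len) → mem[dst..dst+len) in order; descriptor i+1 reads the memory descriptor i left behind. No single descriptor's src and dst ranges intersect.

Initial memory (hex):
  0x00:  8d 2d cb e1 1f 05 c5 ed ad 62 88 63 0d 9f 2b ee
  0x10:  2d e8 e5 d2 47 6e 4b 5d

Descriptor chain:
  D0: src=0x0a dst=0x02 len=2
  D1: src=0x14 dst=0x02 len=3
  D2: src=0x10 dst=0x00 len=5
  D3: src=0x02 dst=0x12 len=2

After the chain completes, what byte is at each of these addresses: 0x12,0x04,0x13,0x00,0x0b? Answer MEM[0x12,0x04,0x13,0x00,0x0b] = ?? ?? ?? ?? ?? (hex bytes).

[0] 0x0a->0x02 len=2 : 88 63
[1] 0x14->0x02 len=3 : 47 6e 4b
[2] 0x10->0x00 len=5 : 2d e8 e5 d2 47
[3] 0x02->0x12 len=2 : e5 d2
query mem[0x12]=0xe5, mem[0x04]=0x47, mem[0x13]=0xd2, mem[0x00]=0x2d, mem[0x0b]=0x63

MEM[0x12,0x04,0x13,0x00,0x0b] = e5 47 d2 2d 63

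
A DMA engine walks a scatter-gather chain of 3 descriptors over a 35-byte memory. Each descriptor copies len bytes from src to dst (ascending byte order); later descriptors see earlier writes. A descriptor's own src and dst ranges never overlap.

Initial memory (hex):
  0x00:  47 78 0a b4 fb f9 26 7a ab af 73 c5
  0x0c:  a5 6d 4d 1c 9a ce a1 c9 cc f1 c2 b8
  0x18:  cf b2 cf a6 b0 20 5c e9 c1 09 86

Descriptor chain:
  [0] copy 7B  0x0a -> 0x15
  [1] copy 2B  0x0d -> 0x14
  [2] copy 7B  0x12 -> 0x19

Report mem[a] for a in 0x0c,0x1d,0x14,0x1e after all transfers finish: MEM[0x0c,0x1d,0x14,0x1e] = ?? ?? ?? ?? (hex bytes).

MEM[0x0c,0x1d,0x14,0x1e] = a5 c5 6d a5

D0: mem[0x15..0x1b] <- [73 c5 a5 6d 4d 1c 9a]
D1: mem[0x14..0x15] <- [6d 4d]
D2: mem[0x19..0x1f] <- [a1 c9 6d 4d c5 a5 6d]
query mem[0x0c]=0xa5, mem[0x1d]=0xc5, mem[0x14]=0x6d, mem[0x1e]=0xa5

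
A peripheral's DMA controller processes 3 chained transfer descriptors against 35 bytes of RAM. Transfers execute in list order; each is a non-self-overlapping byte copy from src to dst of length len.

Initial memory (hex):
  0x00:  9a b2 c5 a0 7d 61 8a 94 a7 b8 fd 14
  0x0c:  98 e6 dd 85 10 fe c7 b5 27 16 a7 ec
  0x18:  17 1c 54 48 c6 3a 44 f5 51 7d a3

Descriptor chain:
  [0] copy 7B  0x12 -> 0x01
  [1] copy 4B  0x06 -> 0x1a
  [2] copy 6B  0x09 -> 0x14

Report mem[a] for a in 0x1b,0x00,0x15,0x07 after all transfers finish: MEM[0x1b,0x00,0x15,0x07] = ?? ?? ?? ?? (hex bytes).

#0 dst[0x01+7] := {0xc7,0xb5,0x27,0x16,0xa7,0xec,0x17}
#1 dst[0x1a+4] := {0xec,0x17,0xa7,0xb8}
#2 dst[0x14+6] := {0xb8,0xfd,0x14,0x98,0xe6,0xdd}
query mem[0x1b]=0x17, mem[0x00]=0x9a, mem[0x15]=0xfd, mem[0x07]=0x17

MEM[0x1b,0x00,0x15,0x07] = 17 9a fd 17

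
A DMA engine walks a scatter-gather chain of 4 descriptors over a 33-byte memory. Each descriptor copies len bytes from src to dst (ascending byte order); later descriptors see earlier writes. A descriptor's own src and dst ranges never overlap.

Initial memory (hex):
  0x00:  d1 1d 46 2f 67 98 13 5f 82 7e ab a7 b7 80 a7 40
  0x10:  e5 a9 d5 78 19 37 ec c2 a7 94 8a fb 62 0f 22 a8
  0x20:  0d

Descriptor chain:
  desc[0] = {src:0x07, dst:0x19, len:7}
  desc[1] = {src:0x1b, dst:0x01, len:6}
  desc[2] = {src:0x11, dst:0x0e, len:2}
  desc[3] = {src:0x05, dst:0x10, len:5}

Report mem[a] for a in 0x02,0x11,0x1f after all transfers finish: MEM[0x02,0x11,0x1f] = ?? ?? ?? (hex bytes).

D0: mem[0x19..0x1f] <- [5f 82 7e ab a7 b7 80]
D1: mem[0x01..0x06] <- [7e ab a7 b7 80 0d]
D2: mem[0x0e..0x0f] <- [a9 d5]
D3: mem[0x10..0x14] <- [80 0d 5f 82 7e]
query mem[0x02]=0xab, mem[0x11]=0x0d, mem[0x1f]=0x80

MEM[0x02,0x11,0x1f] = ab 0d 80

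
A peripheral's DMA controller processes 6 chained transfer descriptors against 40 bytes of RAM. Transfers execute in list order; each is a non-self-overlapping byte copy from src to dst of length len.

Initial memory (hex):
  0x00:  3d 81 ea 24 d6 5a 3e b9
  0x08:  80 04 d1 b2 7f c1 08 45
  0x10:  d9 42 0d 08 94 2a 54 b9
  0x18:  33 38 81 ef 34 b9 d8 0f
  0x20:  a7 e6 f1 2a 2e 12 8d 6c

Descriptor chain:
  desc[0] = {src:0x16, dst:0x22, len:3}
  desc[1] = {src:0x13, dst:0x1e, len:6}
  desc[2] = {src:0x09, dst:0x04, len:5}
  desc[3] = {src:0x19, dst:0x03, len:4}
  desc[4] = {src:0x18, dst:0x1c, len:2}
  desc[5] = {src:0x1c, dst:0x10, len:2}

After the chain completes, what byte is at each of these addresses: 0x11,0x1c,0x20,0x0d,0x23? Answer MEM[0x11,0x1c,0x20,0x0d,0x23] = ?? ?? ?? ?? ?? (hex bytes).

MEM[0x11,0x1c,0x20,0x0d,0x23] = 38 33 2a c1 33

D0: mem[0x22..0x24] <- [54 b9 33]
D1: mem[0x1e..0x23] <- [08 94 2a 54 b9 33]
D2: mem[0x04..0x08] <- [04 d1 b2 7f c1]
D3: mem[0x03..0x06] <- [38 81 ef 34]
D4: mem[0x1c..0x1d] <- [33 38]
D5: mem[0x10..0x11] <- [33 38]
query mem[0x11]=0x38, mem[0x1c]=0x33, mem[0x20]=0x2a, mem[0x0d]=0xc1, mem[0x23]=0x33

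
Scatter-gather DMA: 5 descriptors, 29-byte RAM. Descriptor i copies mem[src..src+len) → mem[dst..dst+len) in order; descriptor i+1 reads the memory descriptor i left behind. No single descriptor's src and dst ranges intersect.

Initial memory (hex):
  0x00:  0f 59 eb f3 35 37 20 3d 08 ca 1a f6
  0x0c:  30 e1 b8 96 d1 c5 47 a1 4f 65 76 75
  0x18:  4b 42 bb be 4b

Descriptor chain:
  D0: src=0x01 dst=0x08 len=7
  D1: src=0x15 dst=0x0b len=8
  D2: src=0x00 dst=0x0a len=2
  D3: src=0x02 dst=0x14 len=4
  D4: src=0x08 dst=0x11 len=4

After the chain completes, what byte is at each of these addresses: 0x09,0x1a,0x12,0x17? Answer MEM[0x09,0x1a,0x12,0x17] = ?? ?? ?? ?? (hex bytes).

#0 dst[0x08+7] := {0x59,0xeb,0xf3,0x35,0x37,0x20,0x3d}
#1 dst[0x0b+8] := {0x65,0x76,0x75,0x4b,0x42,0xbb,0xbe,0x4b}
#2 dst[0x0a+2] := {0x0f,0x59}
#3 dst[0x14+4] := {0xeb,0xf3,0x35,0x37}
#4 dst[0x11+4] := {0x59,0xeb,0x0f,0x59}
query mem[0x09]=0xeb, mem[0x1a]=0xbb, mem[0x12]=0xeb, mem[0x17]=0x37

MEM[0x09,0x1a,0x12,0x17] = eb bb eb 37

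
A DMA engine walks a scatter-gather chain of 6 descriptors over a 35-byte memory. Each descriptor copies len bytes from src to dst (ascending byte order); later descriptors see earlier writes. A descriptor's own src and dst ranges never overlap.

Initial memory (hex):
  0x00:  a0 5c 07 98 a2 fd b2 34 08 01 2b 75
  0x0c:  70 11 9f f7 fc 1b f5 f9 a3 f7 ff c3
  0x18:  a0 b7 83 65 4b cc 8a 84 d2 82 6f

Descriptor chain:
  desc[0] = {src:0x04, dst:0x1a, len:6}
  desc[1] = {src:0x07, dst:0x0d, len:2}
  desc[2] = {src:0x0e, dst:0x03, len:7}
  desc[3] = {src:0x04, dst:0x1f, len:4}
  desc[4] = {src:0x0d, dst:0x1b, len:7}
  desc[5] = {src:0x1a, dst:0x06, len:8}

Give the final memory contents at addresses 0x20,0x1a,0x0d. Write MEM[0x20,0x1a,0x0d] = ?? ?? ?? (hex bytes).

MEM[0x20,0x1a,0x0d] = f5 a2 f9

[0] 0x04->0x1a len=6 : a2 fd b2 34 08 01
[1] 0x07->0x0d len=2 : 34 08
[2] 0x0e->0x03 len=7 : 08 f7 fc 1b f5 f9 a3
[3] 0x04->0x1f len=4 : f7 fc 1b f5
[4] 0x0d->0x1b len=7 : 34 08 f7 fc 1b f5 f9
[5] 0x1a->0x06 len=8 : a2 34 08 f7 fc 1b f5 f9
query mem[0x20]=0xf5, mem[0x1a]=0xa2, mem[0x0d]=0xf9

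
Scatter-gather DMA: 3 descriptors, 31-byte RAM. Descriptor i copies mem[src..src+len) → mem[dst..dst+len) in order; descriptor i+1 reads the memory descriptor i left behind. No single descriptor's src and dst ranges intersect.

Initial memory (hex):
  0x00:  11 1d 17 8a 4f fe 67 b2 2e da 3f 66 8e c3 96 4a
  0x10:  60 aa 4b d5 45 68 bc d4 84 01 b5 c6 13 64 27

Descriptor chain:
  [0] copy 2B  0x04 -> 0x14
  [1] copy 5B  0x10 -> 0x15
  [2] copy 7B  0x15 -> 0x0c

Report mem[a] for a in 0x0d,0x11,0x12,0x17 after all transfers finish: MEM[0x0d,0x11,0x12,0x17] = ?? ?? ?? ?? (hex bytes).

MEM[0x0d,0x11,0x12,0x17] = aa b5 c6 4b

  after D0: wrote 2B at 0x14 = 4ffe
  after D1: wrote 5B at 0x15 = 60aa4bd54f
  after D2: wrote 7B at 0x0c = 60aa4bd54fb5c6
query mem[0x0d]=0xaa, mem[0x11]=0xb5, mem[0x12]=0xc6, mem[0x17]=0x4b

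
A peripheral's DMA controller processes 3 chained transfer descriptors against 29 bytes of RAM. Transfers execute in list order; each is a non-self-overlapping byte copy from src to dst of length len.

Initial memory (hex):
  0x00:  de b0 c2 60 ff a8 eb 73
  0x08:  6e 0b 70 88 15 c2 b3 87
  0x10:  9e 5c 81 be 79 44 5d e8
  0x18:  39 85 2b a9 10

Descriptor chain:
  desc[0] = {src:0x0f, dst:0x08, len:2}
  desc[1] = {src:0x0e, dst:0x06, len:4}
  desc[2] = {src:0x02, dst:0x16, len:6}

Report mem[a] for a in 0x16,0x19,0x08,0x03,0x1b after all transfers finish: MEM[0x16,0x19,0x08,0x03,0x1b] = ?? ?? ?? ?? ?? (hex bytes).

D0: mem[0x08..0x09] <- [87 9e]
D1: mem[0x06..0x09] <- [b3 87 9e 5c]
D2: mem[0x16..0x1b] <- [c2 60 ff a8 b3 87]
query mem[0x16]=0xc2, mem[0x19]=0xa8, mem[0x08]=0x9e, mem[0x03]=0x60, mem[0x1b]=0x87

MEM[0x16,0x19,0x08,0x03,0x1b] = c2 a8 9e 60 87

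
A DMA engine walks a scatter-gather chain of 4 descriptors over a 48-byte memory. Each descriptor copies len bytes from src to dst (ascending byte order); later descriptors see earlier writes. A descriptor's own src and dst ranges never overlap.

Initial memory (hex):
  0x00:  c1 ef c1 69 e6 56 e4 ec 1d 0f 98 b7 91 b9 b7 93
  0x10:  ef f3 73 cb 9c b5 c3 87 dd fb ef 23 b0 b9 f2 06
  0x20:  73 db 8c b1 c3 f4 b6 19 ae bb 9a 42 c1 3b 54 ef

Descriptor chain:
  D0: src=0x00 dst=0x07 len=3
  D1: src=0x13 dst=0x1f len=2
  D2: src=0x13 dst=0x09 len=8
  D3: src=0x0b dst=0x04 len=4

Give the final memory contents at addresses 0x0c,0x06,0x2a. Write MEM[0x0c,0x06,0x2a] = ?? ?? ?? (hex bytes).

MEM[0x0c,0x06,0x2a] = c3 87 9a

  after D0: wrote 3B at 0x07 = c1efc1
  after D1: wrote 2B at 0x1f = cb9c
  after D2: wrote 8B at 0x09 = cb9cb5c387ddfbef
  after D3: wrote 4B at 0x04 = b5c387dd
query mem[0x0c]=0xc3, mem[0x06]=0x87, mem[0x2a]=0x9a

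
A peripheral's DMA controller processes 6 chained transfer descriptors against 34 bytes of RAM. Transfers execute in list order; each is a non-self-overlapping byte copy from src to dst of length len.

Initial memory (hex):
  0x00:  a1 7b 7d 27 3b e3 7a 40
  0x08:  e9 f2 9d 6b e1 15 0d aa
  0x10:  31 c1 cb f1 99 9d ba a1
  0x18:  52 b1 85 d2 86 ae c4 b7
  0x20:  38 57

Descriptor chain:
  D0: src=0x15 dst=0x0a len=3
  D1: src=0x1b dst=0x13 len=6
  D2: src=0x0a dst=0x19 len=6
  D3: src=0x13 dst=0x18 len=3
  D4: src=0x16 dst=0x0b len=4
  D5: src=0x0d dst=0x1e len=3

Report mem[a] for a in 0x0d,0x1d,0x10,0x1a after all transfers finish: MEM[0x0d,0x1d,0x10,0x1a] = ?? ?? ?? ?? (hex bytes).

MEM[0x0d,0x1d,0x10,0x1a] = d2 0d 31 ae

#0 dst[0x0a+3] := {0x9d,0xba,0xa1}
#1 dst[0x13+6] := {0xd2,0x86,0xae,0xc4,0xb7,0x38}
#2 dst[0x19+6] := {0x9d,0xba,0xa1,0x15,0x0d,0xaa}
#3 dst[0x18+3] := {0xd2,0x86,0xae}
#4 dst[0x0b+4] := {0xc4,0xb7,0xd2,0x86}
#5 dst[0x1e+3] := {0xd2,0x86,0xaa}
query mem[0x0d]=0xd2, mem[0x1d]=0x0d, mem[0x10]=0x31, mem[0x1a]=0xae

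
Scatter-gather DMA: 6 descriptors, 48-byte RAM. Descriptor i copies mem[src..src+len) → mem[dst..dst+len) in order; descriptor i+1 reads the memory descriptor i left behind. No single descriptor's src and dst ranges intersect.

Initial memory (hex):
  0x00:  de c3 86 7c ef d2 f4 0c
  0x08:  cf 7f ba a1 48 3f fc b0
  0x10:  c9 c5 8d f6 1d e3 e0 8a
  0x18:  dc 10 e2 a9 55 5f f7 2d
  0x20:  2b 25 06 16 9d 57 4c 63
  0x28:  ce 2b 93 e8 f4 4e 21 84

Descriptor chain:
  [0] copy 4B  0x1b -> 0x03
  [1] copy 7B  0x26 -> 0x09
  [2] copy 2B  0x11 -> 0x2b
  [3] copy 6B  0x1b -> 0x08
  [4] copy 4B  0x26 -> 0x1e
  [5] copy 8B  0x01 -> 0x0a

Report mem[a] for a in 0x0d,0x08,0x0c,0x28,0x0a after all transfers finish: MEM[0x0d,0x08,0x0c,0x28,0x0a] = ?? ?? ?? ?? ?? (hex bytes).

  after D0: wrote 4B at 0x03 = a9555ff7
  after D1: wrote 7B at 0x09 = 4c63ce2b93e8f4
  after D2: wrote 2B at 0x2b = c58d
  after D3: wrote 6B at 0x08 = a9555ff72d2b
  after D4: wrote 4B at 0x1e = 4c63ce2b
  after D5: wrote 8B at 0x0a = c386a9555ff70ca9
query mem[0x0d]=0x55, mem[0x08]=0xa9, mem[0x0c]=0xa9, mem[0x28]=0xce, mem[0x0a]=0xc3

MEM[0x0d,0x08,0x0c,0x28,0x0a] = 55 a9 a9 ce c3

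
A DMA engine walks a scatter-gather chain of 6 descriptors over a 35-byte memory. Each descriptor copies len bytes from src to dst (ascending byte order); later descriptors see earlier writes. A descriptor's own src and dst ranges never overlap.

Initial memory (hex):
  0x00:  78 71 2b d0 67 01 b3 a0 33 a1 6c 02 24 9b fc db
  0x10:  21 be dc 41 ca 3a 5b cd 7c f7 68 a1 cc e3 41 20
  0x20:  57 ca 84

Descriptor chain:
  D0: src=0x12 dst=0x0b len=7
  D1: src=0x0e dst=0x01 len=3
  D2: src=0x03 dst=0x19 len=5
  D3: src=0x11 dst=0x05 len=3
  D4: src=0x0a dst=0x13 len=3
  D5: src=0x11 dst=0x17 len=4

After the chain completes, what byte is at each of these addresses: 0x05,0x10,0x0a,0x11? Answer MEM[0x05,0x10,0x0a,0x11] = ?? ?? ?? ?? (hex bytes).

#0 dst[0x0b+7] := {0xdc,0x41,0xca,0x3a,0x5b,0xcd,0x7c}
#1 dst[0x01+3] := {0x3a,0x5b,0xcd}
#2 dst[0x19+5] := {0xcd,0x67,0x01,0xb3,0xa0}
#3 dst[0x05+3] := {0x7c,0xdc,0x41}
#4 dst[0x13+3] := {0x6c,0xdc,0x41}
#5 dst[0x17+4] := {0x7c,0xdc,0x6c,0xdc}
query mem[0x05]=0x7c, mem[0x10]=0xcd, mem[0x0a]=0x6c, mem[0x11]=0x7c

MEM[0x05,0x10,0x0a,0x11] = 7c cd 6c 7c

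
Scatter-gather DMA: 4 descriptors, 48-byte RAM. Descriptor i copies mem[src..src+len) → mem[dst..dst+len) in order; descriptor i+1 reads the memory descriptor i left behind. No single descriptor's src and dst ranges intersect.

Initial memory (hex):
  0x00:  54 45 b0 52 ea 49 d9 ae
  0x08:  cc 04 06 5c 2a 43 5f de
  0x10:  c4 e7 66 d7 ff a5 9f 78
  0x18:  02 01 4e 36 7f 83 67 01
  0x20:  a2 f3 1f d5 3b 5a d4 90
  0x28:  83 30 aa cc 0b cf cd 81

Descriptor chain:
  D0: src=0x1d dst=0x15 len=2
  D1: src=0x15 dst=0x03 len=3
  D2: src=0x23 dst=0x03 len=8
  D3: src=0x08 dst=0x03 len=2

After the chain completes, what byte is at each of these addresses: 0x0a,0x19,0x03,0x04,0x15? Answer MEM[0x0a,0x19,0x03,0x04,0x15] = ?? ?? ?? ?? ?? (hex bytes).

[0] 0x1d->0x15 len=2 : 83 67
[1] 0x15->0x03 len=3 : 83 67 78
[2] 0x23->0x03 len=8 : d5 3b 5a d4 90 83 30 aa
[3] 0x08->0x03 len=2 : 83 30
query mem[0x0a]=0xaa, mem[0x19]=0x01, mem[0x03]=0x83, mem[0x04]=0x30, mem[0x15]=0x83

MEM[0x0a,0x19,0x03,0x04,0x15] = aa 01 83 30 83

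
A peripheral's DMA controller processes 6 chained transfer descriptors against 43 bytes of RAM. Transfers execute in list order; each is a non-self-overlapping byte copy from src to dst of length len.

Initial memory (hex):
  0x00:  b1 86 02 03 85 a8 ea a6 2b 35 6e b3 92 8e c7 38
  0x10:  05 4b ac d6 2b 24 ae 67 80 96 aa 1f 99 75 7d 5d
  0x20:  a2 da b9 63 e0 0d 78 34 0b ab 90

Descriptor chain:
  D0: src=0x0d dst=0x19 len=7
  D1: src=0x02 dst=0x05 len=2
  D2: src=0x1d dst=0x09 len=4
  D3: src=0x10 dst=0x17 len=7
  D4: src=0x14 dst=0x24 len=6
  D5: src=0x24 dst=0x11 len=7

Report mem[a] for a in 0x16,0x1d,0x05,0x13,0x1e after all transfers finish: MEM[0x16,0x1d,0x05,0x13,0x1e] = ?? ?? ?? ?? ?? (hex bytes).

MEM[0x16,0x1d,0x05,0x13,0x1e] = ac ae 02 ae ac

  after D0: wrote 7B at 0x19 = 8ec738054bacd6
  after D1: wrote 2B at 0x05 = 0203
  after D2: wrote 4B at 0x09 = 4bacd6a2
  after D3: wrote 7B at 0x17 = 054bacd62b24ae
  after D4: wrote 6B at 0x24 = 2b24ae054bac
  after D5: wrote 7B at 0x11 = 2b24ae054bac90
query mem[0x16]=0xac, mem[0x1d]=0xae, mem[0x05]=0x02, mem[0x13]=0xae, mem[0x1e]=0xac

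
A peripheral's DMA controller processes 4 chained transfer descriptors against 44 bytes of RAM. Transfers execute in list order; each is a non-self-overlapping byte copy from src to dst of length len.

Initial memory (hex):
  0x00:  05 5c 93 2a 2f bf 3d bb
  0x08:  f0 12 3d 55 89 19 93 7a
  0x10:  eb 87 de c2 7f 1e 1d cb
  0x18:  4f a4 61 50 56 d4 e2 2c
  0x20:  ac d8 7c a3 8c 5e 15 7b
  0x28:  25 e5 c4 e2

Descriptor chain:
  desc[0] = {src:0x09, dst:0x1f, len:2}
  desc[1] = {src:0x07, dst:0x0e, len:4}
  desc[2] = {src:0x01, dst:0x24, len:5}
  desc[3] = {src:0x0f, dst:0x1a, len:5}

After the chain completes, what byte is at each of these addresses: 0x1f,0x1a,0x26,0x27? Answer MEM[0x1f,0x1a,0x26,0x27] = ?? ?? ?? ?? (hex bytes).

[0] 0x09->0x1f len=2 : 12 3d
[1] 0x07->0x0e len=4 : bb f0 12 3d
[2] 0x01->0x24 len=5 : 5c 93 2a 2f bf
[3] 0x0f->0x1a len=5 : f0 12 3d de c2
query mem[0x1f]=0x12, mem[0x1a]=0xf0, mem[0x26]=0x2a, mem[0x27]=0x2f

MEM[0x1f,0x1a,0x26,0x27] = 12 f0 2a 2f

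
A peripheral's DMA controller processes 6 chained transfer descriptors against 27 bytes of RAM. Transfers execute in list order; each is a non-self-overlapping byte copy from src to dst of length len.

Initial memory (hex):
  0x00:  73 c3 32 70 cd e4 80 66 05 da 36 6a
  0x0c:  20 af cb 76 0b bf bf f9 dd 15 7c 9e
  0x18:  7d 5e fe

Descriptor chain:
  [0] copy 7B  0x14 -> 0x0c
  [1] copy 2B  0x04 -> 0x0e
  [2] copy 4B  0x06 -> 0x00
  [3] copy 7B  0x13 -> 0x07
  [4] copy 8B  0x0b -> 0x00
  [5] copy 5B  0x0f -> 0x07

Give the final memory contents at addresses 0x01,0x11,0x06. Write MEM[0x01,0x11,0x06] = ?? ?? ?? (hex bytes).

#0 dst[0x0c+7] := {0xdd,0x15,0x7c,0x9e,0x7d,0x5e,0xfe}
#1 dst[0x0e+2] := {0xcd,0xe4}
#2 dst[0x00+4] := {0x80,0x66,0x05,0xda}
#3 dst[0x07+7] := {0xf9,0xdd,0x15,0x7c,0x9e,0x7d,0x5e}
#4 dst[0x00+8] := {0x9e,0x7d,0x5e,0xcd,0xe4,0x7d,0x5e,0xfe}
#5 dst[0x07+5] := {0xe4,0x7d,0x5e,0xfe,0xf9}
query mem[0x01]=0x7d, mem[0x11]=0x5e, mem[0x06]=0x5e

MEM[0x01,0x11,0x06] = 7d 5e 5e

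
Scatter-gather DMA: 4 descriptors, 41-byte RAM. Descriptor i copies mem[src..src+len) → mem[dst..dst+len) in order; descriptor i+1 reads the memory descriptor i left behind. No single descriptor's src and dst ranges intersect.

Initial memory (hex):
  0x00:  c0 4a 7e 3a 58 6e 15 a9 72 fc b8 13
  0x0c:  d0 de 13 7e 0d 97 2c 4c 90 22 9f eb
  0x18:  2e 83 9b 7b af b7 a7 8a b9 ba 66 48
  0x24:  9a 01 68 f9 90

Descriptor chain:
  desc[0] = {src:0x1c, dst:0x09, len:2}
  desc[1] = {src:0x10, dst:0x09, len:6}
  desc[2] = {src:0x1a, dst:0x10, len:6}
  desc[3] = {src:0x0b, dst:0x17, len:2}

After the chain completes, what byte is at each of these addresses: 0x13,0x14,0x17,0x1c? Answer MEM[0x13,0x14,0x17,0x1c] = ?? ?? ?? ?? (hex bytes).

  after D0: wrote 2B at 0x09 = afb7
  after D1: wrote 6B at 0x09 = 0d972c4c9022
  after D2: wrote 6B at 0x10 = 9b7bafb7a78a
  after D3: wrote 2B at 0x17 = 2c4c
query mem[0x13]=0xb7, mem[0x14]=0xa7, mem[0x17]=0x2c, mem[0x1c]=0xaf

MEM[0x13,0x14,0x17,0x1c] = b7 a7 2c af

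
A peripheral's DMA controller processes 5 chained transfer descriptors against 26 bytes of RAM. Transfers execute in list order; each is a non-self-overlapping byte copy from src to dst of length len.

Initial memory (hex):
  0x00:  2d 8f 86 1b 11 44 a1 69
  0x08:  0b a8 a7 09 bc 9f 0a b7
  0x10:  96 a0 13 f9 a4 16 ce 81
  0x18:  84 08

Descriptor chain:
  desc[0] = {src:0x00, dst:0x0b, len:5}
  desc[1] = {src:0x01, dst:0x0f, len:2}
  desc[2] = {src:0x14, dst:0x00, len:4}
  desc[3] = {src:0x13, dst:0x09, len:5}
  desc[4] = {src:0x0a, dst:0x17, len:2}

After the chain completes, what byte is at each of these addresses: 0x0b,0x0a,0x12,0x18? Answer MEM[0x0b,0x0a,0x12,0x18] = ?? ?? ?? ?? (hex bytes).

MEM[0x0b,0x0a,0x12,0x18] = 16 a4 13 16

  after D0: wrote 5B at 0x0b = 2d8f861b11
  after D1: wrote 2B at 0x0f = 8f86
  after D2: wrote 4B at 0x00 = a416ce81
  after D3: wrote 5B at 0x09 = f9a416ce81
  after D4: wrote 2B at 0x17 = a416
query mem[0x0b]=0x16, mem[0x0a]=0xa4, mem[0x12]=0x13, mem[0x18]=0x16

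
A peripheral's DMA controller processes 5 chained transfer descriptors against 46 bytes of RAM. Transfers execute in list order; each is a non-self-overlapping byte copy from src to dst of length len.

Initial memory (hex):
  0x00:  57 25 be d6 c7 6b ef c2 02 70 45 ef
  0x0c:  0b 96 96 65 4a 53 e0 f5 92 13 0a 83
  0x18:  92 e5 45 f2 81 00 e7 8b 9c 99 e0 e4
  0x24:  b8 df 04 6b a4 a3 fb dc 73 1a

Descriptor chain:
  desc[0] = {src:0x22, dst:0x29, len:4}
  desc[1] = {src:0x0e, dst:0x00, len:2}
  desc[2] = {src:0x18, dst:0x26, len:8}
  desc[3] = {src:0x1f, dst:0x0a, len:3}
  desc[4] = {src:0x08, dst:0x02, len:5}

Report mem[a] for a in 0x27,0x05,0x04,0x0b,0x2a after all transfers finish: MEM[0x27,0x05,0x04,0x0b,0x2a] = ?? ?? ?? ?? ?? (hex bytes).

MEM[0x27,0x05,0x04,0x0b,0x2a] = e5 9c 8b 9c 81

D0: mem[0x29..0x2c] <- [e0 e4 b8 df]
D1: mem[0x00..0x01] <- [96 65]
D2: mem[0x26..0x2d] <- [92 e5 45 f2 81 00 e7 8b]
D3: mem[0x0a..0x0c] <- [8b 9c 99]
D4: mem[0x02..0x06] <- [02 70 8b 9c 99]
query mem[0x27]=0xe5, mem[0x05]=0x9c, mem[0x04]=0x8b, mem[0x0b]=0x9c, mem[0x2a]=0x81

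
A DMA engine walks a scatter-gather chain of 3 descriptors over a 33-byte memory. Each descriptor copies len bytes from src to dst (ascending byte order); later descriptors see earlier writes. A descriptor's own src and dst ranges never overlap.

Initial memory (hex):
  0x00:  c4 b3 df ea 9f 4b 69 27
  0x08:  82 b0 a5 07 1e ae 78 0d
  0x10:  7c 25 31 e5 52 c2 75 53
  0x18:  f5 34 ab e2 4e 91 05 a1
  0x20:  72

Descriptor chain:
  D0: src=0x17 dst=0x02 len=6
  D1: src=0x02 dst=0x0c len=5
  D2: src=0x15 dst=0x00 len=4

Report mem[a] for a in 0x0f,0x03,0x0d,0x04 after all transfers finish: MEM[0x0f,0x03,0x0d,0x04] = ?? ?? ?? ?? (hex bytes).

[0] 0x17->0x02 len=6 : 53 f5 34 ab e2 4e
[1] 0x02->0x0c len=5 : 53 f5 34 ab e2
[2] 0x15->0x00 len=4 : c2 75 53 f5
query mem[0x0f]=0xab, mem[0x03]=0xf5, mem[0x0d]=0xf5, mem[0x04]=0x34

MEM[0x0f,0x03,0x0d,0x04] = ab f5 f5 34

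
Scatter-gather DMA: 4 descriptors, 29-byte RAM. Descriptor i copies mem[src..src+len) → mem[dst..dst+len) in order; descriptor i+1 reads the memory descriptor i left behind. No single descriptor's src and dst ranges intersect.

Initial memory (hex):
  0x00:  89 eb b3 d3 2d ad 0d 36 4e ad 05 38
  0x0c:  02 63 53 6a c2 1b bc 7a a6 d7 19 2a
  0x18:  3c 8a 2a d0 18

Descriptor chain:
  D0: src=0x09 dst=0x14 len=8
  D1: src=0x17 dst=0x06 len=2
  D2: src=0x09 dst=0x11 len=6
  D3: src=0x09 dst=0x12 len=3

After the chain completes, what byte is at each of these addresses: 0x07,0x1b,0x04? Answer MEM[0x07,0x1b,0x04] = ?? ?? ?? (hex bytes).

#0 dst[0x14+8] := {0xad,0x05,0x38,0x02,0x63,0x53,0x6a,0xc2}
#1 dst[0x06+2] := {0x02,0x63}
#2 dst[0x11+6] := {0xad,0x05,0x38,0x02,0x63,0x53}
#3 dst[0x12+3] := {0xad,0x05,0x38}
query mem[0x07]=0x63, mem[0x1b]=0xc2, mem[0x04]=0x2d

MEM[0x07,0x1b,0x04] = 63 c2 2d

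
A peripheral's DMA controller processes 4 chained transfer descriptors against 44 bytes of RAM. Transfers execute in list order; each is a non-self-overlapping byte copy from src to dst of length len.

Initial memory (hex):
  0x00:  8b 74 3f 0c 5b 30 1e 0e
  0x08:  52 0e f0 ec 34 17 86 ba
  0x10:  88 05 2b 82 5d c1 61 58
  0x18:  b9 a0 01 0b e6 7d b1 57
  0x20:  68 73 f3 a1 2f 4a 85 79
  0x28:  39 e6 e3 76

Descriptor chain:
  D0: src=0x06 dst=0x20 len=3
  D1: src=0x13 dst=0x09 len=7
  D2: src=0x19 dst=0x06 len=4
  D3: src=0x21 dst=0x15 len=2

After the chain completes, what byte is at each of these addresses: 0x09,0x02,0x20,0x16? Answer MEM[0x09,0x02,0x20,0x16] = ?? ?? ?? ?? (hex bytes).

  after D0: wrote 3B at 0x20 = 1e0e52
  after D1: wrote 7B at 0x09 = 825dc16158b9a0
  after D2: wrote 4B at 0x06 = a0010be6
  after D3: wrote 2B at 0x15 = 0e52
query mem[0x09]=0xe6, mem[0x02]=0x3f, mem[0x20]=0x1e, mem[0x16]=0x52

MEM[0x09,0x02,0x20,0x16] = e6 3f 1e 52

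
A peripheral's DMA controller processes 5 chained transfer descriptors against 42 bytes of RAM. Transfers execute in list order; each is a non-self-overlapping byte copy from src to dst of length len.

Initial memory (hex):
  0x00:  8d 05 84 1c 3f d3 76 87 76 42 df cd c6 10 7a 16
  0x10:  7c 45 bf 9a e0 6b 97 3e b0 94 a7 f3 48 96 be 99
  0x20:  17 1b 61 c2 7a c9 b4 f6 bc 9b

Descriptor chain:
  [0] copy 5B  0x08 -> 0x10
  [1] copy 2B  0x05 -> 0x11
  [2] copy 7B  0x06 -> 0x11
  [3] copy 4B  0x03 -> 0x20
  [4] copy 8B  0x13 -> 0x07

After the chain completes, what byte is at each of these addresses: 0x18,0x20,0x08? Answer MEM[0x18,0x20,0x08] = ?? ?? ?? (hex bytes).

MEM[0x18,0x20,0x08] = b0 1c 42

D0: mem[0x10..0x14] <- [76 42 df cd c6]
D1: mem[0x11..0x12] <- [d3 76]
D2: mem[0x11..0x17] <- [76 87 76 42 df cd c6]
D3: mem[0x20..0x23] <- [1c 3f d3 76]
D4: mem[0x07..0x0e] <- [76 42 df cd c6 b0 94 a7]
query mem[0x18]=0xb0, mem[0x20]=0x1c, mem[0x08]=0x42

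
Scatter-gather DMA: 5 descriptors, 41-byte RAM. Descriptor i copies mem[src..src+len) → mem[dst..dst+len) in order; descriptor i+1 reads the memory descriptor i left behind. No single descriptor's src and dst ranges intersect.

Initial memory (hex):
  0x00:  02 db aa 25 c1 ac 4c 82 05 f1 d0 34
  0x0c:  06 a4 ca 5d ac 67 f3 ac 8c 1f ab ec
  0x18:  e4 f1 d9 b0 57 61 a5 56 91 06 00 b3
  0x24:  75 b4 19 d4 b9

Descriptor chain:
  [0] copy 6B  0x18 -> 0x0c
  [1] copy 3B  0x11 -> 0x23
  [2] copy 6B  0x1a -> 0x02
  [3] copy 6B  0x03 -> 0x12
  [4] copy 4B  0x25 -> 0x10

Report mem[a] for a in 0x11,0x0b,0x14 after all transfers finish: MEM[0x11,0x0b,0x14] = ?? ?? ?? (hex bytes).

MEM[0x11,0x0b,0x14] = 19 34 61

[0] 0x18->0x0c len=6 : e4 f1 d9 b0 57 61
[1] 0x11->0x23 len=3 : 61 f3 ac
[2] 0x1a->0x02 len=6 : d9 b0 57 61 a5 56
[3] 0x03->0x12 len=6 : b0 57 61 a5 56 05
[4] 0x25->0x10 len=4 : ac 19 d4 b9
query mem[0x11]=0x19, mem[0x0b]=0x34, mem[0x14]=0x61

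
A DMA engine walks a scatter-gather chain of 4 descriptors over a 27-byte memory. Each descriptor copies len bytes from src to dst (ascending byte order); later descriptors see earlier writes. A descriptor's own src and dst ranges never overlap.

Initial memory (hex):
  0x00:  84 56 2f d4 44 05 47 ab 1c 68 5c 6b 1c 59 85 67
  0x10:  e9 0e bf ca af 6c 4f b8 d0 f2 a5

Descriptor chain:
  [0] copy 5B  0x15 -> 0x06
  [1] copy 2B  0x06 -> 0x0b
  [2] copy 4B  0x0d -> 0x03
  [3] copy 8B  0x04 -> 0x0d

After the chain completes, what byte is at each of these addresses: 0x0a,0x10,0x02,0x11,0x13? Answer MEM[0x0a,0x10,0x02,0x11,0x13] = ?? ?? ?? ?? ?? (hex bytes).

  after D0: wrote 5B at 0x06 = 6c4fb8d0f2
  after D1: wrote 2B at 0x0b = 6c4f
  after D2: wrote 4B at 0x03 = 598567e9
  after D3: wrote 8B at 0x0d = 8567e94fb8d0f26c
query mem[0x0a]=0xf2, mem[0x10]=0x4f, mem[0x02]=0x2f, mem[0x11]=0xb8, mem[0x13]=0xf2

MEM[0x0a,0x10,0x02,0x11,0x13] = f2 4f 2f b8 f2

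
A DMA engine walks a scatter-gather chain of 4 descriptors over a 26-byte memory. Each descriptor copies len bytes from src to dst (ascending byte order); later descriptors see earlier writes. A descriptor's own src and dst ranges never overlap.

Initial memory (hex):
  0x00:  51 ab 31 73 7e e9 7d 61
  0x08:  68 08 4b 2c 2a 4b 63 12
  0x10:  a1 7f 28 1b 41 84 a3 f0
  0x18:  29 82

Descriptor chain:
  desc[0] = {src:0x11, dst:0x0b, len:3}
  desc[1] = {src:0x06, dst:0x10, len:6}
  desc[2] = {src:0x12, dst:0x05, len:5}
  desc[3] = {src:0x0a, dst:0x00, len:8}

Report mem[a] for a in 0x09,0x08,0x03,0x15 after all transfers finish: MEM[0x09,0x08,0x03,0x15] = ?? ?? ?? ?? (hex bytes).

MEM[0x09,0x08,0x03,0x15] = a3 7f 1b 7f

D0: mem[0x0b..0x0d] <- [7f 28 1b]
D1: mem[0x10..0x15] <- [7d 61 68 08 4b 7f]
D2: mem[0x05..0x09] <- [68 08 4b 7f a3]
D3: mem[0x00..0x07] <- [4b 7f 28 1b 63 12 7d 61]
query mem[0x09]=0xa3, mem[0x08]=0x7f, mem[0x03]=0x1b, mem[0x15]=0x7f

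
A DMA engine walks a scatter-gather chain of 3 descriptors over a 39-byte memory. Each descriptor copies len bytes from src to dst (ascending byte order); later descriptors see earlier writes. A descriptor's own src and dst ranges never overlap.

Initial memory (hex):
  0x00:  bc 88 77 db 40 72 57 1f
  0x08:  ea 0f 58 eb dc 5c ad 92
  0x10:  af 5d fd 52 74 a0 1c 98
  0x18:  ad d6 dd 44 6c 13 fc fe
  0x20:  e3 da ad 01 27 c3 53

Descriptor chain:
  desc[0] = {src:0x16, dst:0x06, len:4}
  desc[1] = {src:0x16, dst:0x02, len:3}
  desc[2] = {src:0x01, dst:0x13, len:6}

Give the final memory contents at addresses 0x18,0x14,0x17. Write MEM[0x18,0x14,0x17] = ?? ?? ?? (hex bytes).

MEM[0x18,0x14,0x17] = 1c 1c 72

  after D0: wrote 4B at 0x06 = 1c98add6
  after D1: wrote 3B at 0x02 = 1c98ad
  after D2: wrote 6B at 0x13 = 881c98ad721c
query mem[0x18]=0x1c, mem[0x14]=0x1c, mem[0x17]=0x72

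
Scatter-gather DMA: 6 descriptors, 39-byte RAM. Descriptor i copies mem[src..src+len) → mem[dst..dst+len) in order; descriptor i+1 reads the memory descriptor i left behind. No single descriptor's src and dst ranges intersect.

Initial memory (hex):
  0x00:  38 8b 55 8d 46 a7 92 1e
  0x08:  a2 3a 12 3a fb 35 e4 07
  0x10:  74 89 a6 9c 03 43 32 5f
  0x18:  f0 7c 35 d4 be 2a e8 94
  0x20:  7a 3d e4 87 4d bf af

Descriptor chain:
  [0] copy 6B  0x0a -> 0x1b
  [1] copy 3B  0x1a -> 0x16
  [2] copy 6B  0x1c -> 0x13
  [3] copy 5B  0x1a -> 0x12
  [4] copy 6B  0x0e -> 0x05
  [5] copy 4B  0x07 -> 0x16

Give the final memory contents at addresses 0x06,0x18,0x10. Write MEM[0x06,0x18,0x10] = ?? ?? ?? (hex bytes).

MEM[0x06,0x18,0x10] = 07 35 74

[0] 0x0a->0x1b len=6 : 12 3a fb 35 e4 07
[1] 0x1a->0x16 len=3 : 35 12 3a
[2] 0x1c->0x13 len=6 : 3a fb 35 e4 07 3d
[3] 0x1a->0x12 len=5 : 35 12 3a fb 35
[4] 0x0e->0x05 len=6 : e4 07 74 89 35 12
[5] 0x07->0x16 len=4 : 74 89 35 12
query mem[0x06]=0x07, mem[0x18]=0x35, mem[0x10]=0x74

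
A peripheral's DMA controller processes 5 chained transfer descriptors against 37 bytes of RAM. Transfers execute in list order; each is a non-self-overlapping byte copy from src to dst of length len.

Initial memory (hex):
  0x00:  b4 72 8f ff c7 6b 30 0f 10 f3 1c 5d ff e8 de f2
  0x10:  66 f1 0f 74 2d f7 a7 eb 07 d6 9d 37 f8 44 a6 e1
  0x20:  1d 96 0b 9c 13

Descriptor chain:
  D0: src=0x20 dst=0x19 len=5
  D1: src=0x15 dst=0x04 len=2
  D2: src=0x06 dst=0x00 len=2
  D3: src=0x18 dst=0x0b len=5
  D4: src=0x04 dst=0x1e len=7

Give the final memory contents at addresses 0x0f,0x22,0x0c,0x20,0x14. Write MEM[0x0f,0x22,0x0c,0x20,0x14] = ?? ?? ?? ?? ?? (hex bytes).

  after D0: wrote 5B at 0x19 = 1d960b9c13
  after D1: wrote 2B at 0x04 = f7a7
  after D2: wrote 2B at 0x00 = 300f
  after D3: wrote 5B at 0x0b = 071d960b9c
  after D4: wrote 7B at 0x1e = f7a7300f10f31c
query mem[0x0f]=0x9c, mem[0x22]=0x10, mem[0x0c]=0x1d, mem[0x20]=0x30, mem[0x14]=0x2d

MEM[0x0f,0x22,0x0c,0x20,0x14] = 9c 10 1d 30 2d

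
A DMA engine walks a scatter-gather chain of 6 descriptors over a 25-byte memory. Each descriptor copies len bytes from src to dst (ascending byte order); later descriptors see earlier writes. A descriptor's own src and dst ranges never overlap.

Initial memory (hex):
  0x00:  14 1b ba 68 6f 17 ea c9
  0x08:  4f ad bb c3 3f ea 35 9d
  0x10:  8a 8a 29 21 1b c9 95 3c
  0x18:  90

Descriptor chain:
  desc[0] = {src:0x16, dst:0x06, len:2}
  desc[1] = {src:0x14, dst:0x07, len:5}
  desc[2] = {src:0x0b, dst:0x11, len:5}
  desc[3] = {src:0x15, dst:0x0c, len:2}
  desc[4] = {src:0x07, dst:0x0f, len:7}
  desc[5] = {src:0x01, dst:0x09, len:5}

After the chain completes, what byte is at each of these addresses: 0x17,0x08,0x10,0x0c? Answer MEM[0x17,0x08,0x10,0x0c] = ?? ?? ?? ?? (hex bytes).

#0 dst[0x06+2] := {0x95,0x3c}
#1 dst[0x07+5] := {0x1b,0xc9,0x95,0x3c,0x90}
#2 dst[0x11+5] := {0x90,0x3f,0xea,0x35,0x9d}
#3 dst[0x0c+2] := {0x9d,0x95}
#4 dst[0x0f+7] := {0x1b,0xc9,0x95,0x3c,0x90,0x9d,0x95}
#5 dst[0x09+5] := {0x1b,0xba,0x68,0x6f,0x17}
query mem[0x17]=0x3c, mem[0x08]=0xc9, mem[0x10]=0xc9, mem[0x0c]=0x6f

MEM[0x17,0x08,0x10,0x0c] = 3c c9 c9 6f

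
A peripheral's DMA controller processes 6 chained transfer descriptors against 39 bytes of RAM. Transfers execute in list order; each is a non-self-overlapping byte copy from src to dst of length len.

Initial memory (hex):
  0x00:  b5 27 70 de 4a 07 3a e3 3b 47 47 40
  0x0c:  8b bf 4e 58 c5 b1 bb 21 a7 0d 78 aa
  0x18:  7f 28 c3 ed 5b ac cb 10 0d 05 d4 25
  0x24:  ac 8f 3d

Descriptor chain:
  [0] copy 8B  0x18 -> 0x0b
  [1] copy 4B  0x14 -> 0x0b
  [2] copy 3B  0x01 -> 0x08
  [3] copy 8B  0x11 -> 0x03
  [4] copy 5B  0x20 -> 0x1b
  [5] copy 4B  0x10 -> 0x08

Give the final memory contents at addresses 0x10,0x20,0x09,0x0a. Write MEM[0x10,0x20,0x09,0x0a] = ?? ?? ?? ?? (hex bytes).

MEM[0x10,0x20,0x09,0x0a] = ac 0d cb 10

#0 dst[0x0b+8] := {0x7f,0x28,0xc3,0xed,0x5b,0xac,0xcb,0x10}
#1 dst[0x0b+4] := {0xa7,0x0d,0x78,0xaa}
#2 dst[0x08+3] := {0x27,0x70,0xde}
#3 dst[0x03+8] := {0xcb,0x10,0x21,0xa7,0x0d,0x78,0xaa,0x7f}
#4 dst[0x1b+5] := {0x0d,0x05,0xd4,0x25,0xac}
#5 dst[0x08+4] := {0xac,0xcb,0x10,0x21}
query mem[0x10]=0xac, mem[0x20]=0x0d, mem[0x09]=0xcb, mem[0x0a]=0x10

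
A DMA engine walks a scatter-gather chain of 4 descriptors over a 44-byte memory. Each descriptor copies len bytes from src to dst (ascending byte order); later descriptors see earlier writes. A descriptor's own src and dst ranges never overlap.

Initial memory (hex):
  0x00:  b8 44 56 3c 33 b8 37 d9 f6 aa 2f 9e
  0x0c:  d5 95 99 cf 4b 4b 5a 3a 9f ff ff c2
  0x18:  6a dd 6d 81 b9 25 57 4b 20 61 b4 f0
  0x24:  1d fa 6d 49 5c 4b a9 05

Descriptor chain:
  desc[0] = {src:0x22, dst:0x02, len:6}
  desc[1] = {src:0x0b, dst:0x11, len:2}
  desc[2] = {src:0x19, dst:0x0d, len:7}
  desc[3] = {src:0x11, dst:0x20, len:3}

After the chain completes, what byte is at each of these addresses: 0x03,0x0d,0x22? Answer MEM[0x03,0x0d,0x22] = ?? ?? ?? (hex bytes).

D0: mem[0x02..0x07] <- [b4 f0 1d fa 6d 49]
D1: mem[0x11..0x12] <- [9e d5]
D2: mem[0x0d..0x13] <- [dd 6d 81 b9 25 57 4b]
D3: mem[0x20..0x22] <- [25 57 4b]
query mem[0x03]=0xf0, mem[0x0d]=0xdd, mem[0x22]=0x4b

MEM[0x03,0x0d,0x22] = f0 dd 4b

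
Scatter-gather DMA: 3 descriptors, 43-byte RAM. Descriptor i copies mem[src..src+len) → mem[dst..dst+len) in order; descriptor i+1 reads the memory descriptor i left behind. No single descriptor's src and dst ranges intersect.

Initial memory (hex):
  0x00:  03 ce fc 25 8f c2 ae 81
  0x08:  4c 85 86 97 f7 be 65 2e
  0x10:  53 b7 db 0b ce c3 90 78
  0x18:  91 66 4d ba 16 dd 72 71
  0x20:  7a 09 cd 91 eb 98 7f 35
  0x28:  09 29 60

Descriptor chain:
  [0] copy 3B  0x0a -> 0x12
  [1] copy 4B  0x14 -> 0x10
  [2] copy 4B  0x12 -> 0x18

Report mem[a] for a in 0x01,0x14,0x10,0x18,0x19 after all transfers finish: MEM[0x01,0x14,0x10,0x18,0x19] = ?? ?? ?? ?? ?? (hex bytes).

[0] 0x0a->0x12 len=3 : 86 97 f7
[1] 0x14->0x10 len=4 : f7 c3 90 78
[2] 0x12->0x18 len=4 : 90 78 f7 c3
query mem[0x01]=0xce, mem[0x14]=0xf7, mem[0x10]=0xf7, mem[0x18]=0x90, mem[0x19]=0x78

MEM[0x01,0x14,0x10,0x18,0x19] = ce f7 f7 90 78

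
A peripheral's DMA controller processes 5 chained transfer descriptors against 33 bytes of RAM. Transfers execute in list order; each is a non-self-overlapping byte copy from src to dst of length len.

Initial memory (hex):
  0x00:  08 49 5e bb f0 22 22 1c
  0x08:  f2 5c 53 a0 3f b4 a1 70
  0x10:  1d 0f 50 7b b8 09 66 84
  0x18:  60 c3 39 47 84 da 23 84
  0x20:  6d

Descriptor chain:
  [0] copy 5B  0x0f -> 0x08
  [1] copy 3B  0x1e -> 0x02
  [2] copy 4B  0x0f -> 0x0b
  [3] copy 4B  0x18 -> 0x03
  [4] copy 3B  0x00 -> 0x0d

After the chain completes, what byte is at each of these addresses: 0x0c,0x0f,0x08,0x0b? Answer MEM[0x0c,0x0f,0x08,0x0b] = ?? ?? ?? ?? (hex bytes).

MEM[0x0c,0x0f,0x08,0x0b] = 1d 23 70 70

[0] 0x0f->0x08 len=5 : 70 1d 0f 50 7b
[1] 0x1e->0x02 len=3 : 23 84 6d
[2] 0x0f->0x0b len=4 : 70 1d 0f 50
[3] 0x18->0x03 len=4 : 60 c3 39 47
[4] 0x00->0x0d len=3 : 08 49 23
query mem[0x0c]=0x1d, mem[0x0f]=0x23, mem[0x08]=0x70, mem[0x0b]=0x70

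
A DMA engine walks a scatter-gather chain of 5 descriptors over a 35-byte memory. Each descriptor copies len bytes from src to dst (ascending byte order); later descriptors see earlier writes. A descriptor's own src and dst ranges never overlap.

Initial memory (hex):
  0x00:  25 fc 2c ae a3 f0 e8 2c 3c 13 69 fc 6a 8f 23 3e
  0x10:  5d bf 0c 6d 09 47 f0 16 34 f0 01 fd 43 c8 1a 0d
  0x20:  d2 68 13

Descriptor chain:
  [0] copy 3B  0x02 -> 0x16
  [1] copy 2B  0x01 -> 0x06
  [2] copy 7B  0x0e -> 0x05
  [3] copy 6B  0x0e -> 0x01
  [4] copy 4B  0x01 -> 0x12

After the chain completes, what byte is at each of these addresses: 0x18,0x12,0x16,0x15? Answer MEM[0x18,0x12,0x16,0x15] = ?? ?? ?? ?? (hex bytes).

  after D0: wrote 3B at 0x16 = 2caea3
  after D1: wrote 2B at 0x06 = fc2c
  after D2: wrote 7B at 0x05 = 233e5dbf0c6d09
  after D3: wrote 6B at 0x01 = 233e5dbf0c6d
  after D4: wrote 4B at 0x12 = 233e5dbf
query mem[0x18]=0xa3, mem[0x12]=0x23, mem[0x16]=0x2c, mem[0x15]=0xbf

MEM[0x18,0x12,0x16,0x15] = a3 23 2c bf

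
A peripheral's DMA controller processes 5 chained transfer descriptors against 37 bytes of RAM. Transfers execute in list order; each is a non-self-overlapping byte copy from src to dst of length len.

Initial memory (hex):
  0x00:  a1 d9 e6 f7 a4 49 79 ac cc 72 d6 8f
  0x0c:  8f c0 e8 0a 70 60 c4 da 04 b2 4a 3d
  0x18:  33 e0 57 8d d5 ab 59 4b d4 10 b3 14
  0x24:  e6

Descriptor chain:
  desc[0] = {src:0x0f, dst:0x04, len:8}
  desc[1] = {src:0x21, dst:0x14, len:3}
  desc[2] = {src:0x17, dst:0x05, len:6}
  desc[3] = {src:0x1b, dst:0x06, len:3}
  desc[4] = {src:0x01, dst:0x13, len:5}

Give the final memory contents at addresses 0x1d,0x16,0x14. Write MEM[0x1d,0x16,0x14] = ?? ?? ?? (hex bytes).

MEM[0x1d,0x16,0x14] = ab 0a e6

D0: mem[0x04..0x0b] <- [0a 70 60 c4 da 04 b2 4a]
D1: mem[0x14..0x16] <- [10 b3 14]
D2: mem[0x05..0x0a] <- [3d 33 e0 57 8d d5]
D3: mem[0x06..0x08] <- [8d d5 ab]
D4: mem[0x13..0x17] <- [d9 e6 f7 0a 3d]
query mem[0x1d]=0xab, mem[0x16]=0x0a, mem[0x14]=0xe6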